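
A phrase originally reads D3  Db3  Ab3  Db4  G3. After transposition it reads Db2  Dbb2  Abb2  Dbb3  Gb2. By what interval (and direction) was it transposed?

down an augmented octave

Take the first pair: D3 → Db2. D to D spans 8 letter names, so the interval is some kind of octave.
Db2 to D3 is 13 semitones, which makes it an augmented octave; the second version is lower, so the direction is down.
Checking another pair — G3 → Gb2 — gives the same interval.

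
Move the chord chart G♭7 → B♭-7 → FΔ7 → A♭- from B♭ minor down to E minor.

C7 E-7 BΔ7 D-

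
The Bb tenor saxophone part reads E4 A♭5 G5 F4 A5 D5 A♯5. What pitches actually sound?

The Bb tenor saxophone sounds a major ninth below written, so transpose each written note down a major ninth.
E4 becomes D3
Ab5 becomes Gb4
G5 becomes F4
F4 becomes Eb3
A5 becomes G4
D5 becomes C4
A#5 becomes G#4

D3 Gb4 F4 Eb3 G4 C4 G#4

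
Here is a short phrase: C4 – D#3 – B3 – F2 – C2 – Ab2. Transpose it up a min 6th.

C4 up a minor sixth is Ab4.
A minor sixth up from D#3 gives B3.
A minor sixth up from B3 gives G4.
F2 up a minor sixth is Db3.
C2 up a minor sixth is Ab2.
A minor sixth up from Ab2 gives Fb3.

Ab4 B3 G4 Db3 Ab2 Fb3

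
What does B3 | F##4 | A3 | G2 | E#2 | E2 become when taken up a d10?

A diminished tenth up from B3 gives Db5.
F##4: a tenth up reaches A, and 14 semitones makes it A5.
A3 up a diminished tenth is Cb5.
A diminished tenth up from G2 gives Bbb3.
E#2 up a diminished tenth is G3.
E2 up a diminished tenth is Gb3.

Db5 A5 Cb5 Bbb3 G3 Gb3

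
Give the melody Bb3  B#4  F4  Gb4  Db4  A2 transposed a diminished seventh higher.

Bb3 to Abb4
B#4 to A5
F4 to Ebb5
Gb4 to Fbb5
Db4 to Cbb5
A2 to Gb3

Abb4 A5 Ebb5 Fbb5 Cbb5 Gb3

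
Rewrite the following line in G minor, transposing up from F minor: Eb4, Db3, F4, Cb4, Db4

F4 Eb3 G4 Db4 Eb4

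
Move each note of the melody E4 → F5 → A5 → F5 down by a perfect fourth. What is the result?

E4 down a perfect fourth is B3.
A perfect fourth down from F5 gives C5.
A5: a fourth down reaches E, and 5 semitones makes it E5.
F5: a fourth down reaches C, and 5 semitones makes it C5.

B3 C5 E5 C5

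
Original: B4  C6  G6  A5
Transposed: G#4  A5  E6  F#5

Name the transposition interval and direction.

down a minor third

Take the first pair: B4 → G#4. B to G spans 3 letter names, so the interval is some kind of third.
G#4 to B4 is 3 semitones, which makes it a minor third; the second version is lower, so the direction is down.
Checking another pair — A5 → F#5 — gives the same interval.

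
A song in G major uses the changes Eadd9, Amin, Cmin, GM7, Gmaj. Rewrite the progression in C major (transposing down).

G major down to C major is a perfect fifth; each chord root moves by that interval while the quality stays the same.
Eadd9: root E down a perfect fifth → A, giving Aadd9.
Amin: root A down a perfect fifth → D, giving Dmin.
Cmin: root C down a perfect fifth → F, giving Fmin.
GM7: root G down a perfect fifth → C, giving CM7.
Gmaj: root G down a perfect fifth → C, giving Cmaj.

Aadd9 Dmin Fmin CM7 Cmaj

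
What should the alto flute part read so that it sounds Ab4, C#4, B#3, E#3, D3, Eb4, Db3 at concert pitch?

Written C4 sounds as G3 on the alto flute, so concert pitches are written a perfect fourth up.
Ab4 → Db5
C#4 → F#4
B#3 → E#4
E#3 → A#3
D3 → G3
Eb4 → Ab4
Db3 → Gb3

Db5 F#4 E#4 A#3 G3 Ab4 Gb3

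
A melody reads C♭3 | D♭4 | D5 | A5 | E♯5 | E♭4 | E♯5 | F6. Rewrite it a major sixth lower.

Ebb2 Fb3 F4 C5 G#4 Gb3 G#4 Ab5

Cb3: a sixth down reaches E, and 9 semitones makes it Ebb2.
Db4: a sixth down reaches F, and 9 semitones makes it Fb3.
D5 down a major sixth is F4.
A major sixth down from A5 gives C5.
A major sixth down from E#5 gives G#4.
A major sixth down from Eb4 gives Gb3.
E#5 down a major sixth is G#4.
A major sixth down from F6 gives Ab5.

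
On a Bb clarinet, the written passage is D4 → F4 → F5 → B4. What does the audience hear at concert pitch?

C4 Eb4 Eb5 A4

Written C4 on the Bb clarinet sounds as Bb3, a major second lower; apply that shift to every note.
D4 gives C4
F4 gives Eb4
F5 gives Eb5
B4 gives A4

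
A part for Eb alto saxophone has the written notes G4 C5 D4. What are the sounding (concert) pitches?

Written C4 on the Eb alto saxophone sounds as Eb3, a major sixth lower; apply that shift to every note.
G4 -> Bb3
C5 -> Eb4
D4 -> F3

Bb3 Eb4 F3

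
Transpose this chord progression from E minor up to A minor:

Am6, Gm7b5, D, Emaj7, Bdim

E minor up to A minor is a perfect fourth; each chord root moves by that interval while the quality stays the same.
Am6: root A up a perfect fourth → D, giving Dm6.
Gm7b5: root G up a perfect fourth → C, giving Cm7b5.
D: root D up a perfect fourth → G, giving G.
Emaj7: root E up a perfect fourth → A, giving Amaj7.
Bdim: root B up a perfect fourth → E, giving Edim.

Dm6 Cm7b5 G Amaj7 Edim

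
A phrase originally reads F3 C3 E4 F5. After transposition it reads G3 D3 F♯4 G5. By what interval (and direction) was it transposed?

Take the first pair: F3 → G3. F to G spans 2 letter names, so the interval is some kind of second.
F3 to G3 is 2 semitones, which makes it a major second; the second version is higher, so the direction is up.
Checking another pair — F5 → G5 — gives the same interval.

up a major second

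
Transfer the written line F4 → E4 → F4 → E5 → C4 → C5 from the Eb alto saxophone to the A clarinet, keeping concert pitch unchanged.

First find concert pitch: the Eb alto saxophone sounds a major sixth below written, so F4 E4 F4 E5 C4 C5 sounds Ab3 G3 Ab3 G4 Eb3 Eb4.
Then write for A clarinet: it sounds a minor third below written, so the part must be a minor third above concert.
Ab3 → Cb4
G3 → Bb3
Ab3 → Cb4
G4 → Bb4
Eb3 → Gb3
Eb4 → Gb4

Cb4 Bb3 Cb4 Bb4 Gb3 Gb4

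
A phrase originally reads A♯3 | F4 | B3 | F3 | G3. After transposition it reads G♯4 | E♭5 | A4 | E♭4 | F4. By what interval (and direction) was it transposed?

up a minor seventh

Take the first pair: A#3 → G#4. A to G spans 7 letter names, so the interval is some kind of seventh.
A#3 to G#4 is 10 semitones, which makes it a minor seventh; the second version is higher, so the direction is up.
Checking another pair — G3 → F4 — gives the same interval.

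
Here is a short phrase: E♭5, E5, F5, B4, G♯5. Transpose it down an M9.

Db4 D4 Eb4 A3 F#4

Eb5 down a major ninth is Db4.
A major ninth down from E5 gives D4.
F5: a ninth down reaches E, and 14 semitones makes it Eb4.
A major ninth down from B4 gives A3.
A major ninth down from G#5 gives F#4.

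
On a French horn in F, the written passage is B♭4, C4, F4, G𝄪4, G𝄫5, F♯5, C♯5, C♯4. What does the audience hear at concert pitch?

Written C4 on the French horn in F sounds as F3, a perfect fifth lower; apply that shift to every note.
Bb4 becomes Eb4
C4 becomes F3
F4 becomes Bb3
G##4 becomes C##4
Gbb5 becomes Cbb5
F#5 becomes B4
C#5 becomes F#4
C#4 becomes F#3

Eb4 F3 Bb3 C##4 Cbb5 B4 F#4 F#3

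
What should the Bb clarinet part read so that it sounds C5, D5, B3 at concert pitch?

The Bb clarinet sounds a major second below written, so the written part must be a major second above concert — transpose each note up.
C5 → D5
D5 → E5
B3 → C#4

D5 E5 C#4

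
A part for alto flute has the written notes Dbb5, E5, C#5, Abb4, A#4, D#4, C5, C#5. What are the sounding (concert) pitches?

Abb4 B4 G#4 Ebb4 E#4 A#3 G4 G#4

The alto flute sounds a perfect fourth below written, so transpose each written note down a perfect fourth.
Dbb5 becomes Abb4
E5 becomes B4
C#5 becomes G#4
Abb4 becomes Ebb4
A#4 becomes E#4
D#4 becomes A#3
C5 becomes G4
C#5 becomes G#4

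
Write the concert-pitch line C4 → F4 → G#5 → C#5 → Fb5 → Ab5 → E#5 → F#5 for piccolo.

C3 F3 G#4 C#4 Fb4 Ab4 E#4 F#4

Written C4 sounds as C5 on the piccolo, so concert pitches are written a perfect octave down.
C4 gives C3
F4 gives F3
G#5 gives G#4
C#5 gives C#4
Fb5 gives Fb4
Ab5 gives Ab4
E#5 gives E#4
F#5 gives F#4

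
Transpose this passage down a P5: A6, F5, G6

D6 Bb4 C6

A6: a fifth down reaches D, and 7 semitones makes it D6.
F5 down a perfect fifth is Bb4.
G6 down a perfect fifth is C6.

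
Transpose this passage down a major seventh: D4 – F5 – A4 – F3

Eb3 Gb4 Bb3 Gb2

D4: a seventh down reaches E, and 11 semitones makes it Eb3.
F5 down a major seventh is Gb4.
A4: a seventh down reaches B, and 11 semitones makes it Bb3.
F3 down a major seventh is Gb2.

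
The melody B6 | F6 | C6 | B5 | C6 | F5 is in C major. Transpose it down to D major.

From C down to D is a minor seventh; apply that to each pitch.
B6 to C#6
F6 to G5
C6 to D5
B5 to C#5
C6 to D5
F5 to G4

C#6 G5 D5 C#5 D5 G4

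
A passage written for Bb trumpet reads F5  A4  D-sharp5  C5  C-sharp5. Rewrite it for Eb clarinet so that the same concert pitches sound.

First find concert pitch: the Bb trumpet sounds a major second below written, so F5 A4 D-sharp5 C5 C-sharp5 sounds Eb5 G4 C#5 Bb4 B4.
Then write for Eb clarinet: it sounds a minor third above written, so the part must be a minor third below concert.
Eb5 → C5
G4 → E4
C#5 → A#4
Bb4 → G4
B4 → G#4

C5 E4 A#4 G4 G#4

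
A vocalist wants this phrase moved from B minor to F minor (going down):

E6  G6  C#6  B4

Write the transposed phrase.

B minor to F minor down is an augmented fourth, so every note moves down by that interval.
E6 to Bb5
G6 to Db6
C#6 to G5
B4 to F4

Bb5 Db6 G5 F4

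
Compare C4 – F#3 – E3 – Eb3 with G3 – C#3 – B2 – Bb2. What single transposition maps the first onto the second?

down a perfect fourth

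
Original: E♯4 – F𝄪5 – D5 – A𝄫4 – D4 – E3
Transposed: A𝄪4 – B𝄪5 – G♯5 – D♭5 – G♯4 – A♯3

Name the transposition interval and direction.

up an augmented fourth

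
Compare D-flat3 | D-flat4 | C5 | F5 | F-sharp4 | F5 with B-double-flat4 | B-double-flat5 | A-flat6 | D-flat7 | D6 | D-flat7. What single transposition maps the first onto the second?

up a minor thirteenth

Take the first pair: Db3 → Bbb4. D to B spans 13 letter names, so the interval is some kind of thirteenth.
Db3 to Bbb4 is 20 semitones, which makes it a minor thirteenth; the second version is higher, so the direction is up.
Checking another pair — F5 → Db7 — gives the same interval.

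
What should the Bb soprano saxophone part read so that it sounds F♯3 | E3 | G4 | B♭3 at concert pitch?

G#3 F#3 A4 C4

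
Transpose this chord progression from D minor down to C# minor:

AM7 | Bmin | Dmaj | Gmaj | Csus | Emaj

G#M7 A#min C#maj F#maj Bsus D#maj

D minor down to C# minor is a minor second; each chord root moves by that interval while the quality stays the same.
AM7: root A down a minor second → G#, giving G#M7.
Bmin: root B down a minor second → A#, giving A#min.
Dmaj: root D down a minor second → C#, giving C#maj.
Gmaj: root G down a minor second → F#, giving F#maj.
Csus: root C down a minor second → B, giving Bsus.
Emaj: root E down a minor second → D#, giving D#maj.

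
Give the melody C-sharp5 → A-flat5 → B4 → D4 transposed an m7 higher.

B5 Gb6 A5 C5

C#5 up a minor seventh is B5.
A minor seventh up from Ab5 gives Gb6.
B4 up a minor seventh is A5.
D4: a seventh up reaches C, and 10 semitones makes it C5.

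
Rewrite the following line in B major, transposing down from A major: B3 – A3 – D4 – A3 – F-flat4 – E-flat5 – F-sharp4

A major to B major down is a minor seventh, so every note moves down by that interval.
B3 → C#3
A3 → B2
D4 → E3
A3 → B2
Fb4 → Gb3
Eb5 → F4
F#4 → G#3

C#3 B2 E3 B2 Gb3 F4 G#3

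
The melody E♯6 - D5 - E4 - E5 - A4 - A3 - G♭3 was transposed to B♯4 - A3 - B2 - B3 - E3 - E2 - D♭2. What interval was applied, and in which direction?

down a perfect eleventh

From E#6 to B#4 is 11 letter names — an eleventh of some quality.
B#4 to E#6 is 17 semitones, which makes it a perfect eleventh; the second version is lower, so the direction is down.
Checking another pair — Gb3 → Db2 — gives the same interval.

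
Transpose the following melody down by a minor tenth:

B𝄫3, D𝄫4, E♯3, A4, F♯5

Bbb3: a tenth down reaches G, and 15 semitones makes it Gb2.
Dbb4: a tenth down reaches B, and 15 semitones makes it Bbb2.
E#3: a tenth down reaches C, and 15 semitones makes it C##2.
A4: a tenth down reaches F, and 15 semitones makes it F#3.
F#5 down a minor tenth is D#4.

Gb2 Bbb2 C##2 F#3 D#4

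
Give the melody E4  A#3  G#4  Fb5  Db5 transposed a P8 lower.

E3 A#2 G#3 Fb4 Db4

E4 to E3
A#3 to A#2
G#4 to G#3
Fb5 to Fb4
Db5 to Db4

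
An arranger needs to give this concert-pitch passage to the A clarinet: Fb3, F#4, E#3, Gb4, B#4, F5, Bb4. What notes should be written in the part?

Abb3 A4 G#3 Bbb4 D#5 Ab5 Db5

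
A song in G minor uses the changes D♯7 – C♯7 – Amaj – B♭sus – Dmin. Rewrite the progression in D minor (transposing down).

A#7 G#7 Emaj Fsus Amin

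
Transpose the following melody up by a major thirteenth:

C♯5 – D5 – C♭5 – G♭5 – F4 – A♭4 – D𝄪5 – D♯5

A#6 B6 Ab6 Eb7 D6 F6 B##6 B#6

A major thirteenth up from C#5 gives A#6.
D5: a thirteenth up reaches B, and 21 semitones makes it B6.
Cb5 up a major thirteenth is Ab6.
Gb5 up a major thirteenth is Eb7.
F4: a thirteenth up reaches D, and 21 semitones makes it D6.
A major thirteenth up from Ab4 gives F6.
D##5: a thirteenth up reaches B, and 21 semitones makes it B##6.
D#5: a thirteenth up reaches B, and 21 semitones makes it B#6.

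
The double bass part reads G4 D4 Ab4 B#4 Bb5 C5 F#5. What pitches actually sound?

The double bass sounds a perfect octave below written, so transpose each written note down a perfect octave.
G4 gives G3
D4 gives D3
Ab4 gives Ab3
B#4 gives B#3
Bb5 gives Bb4
C5 gives C4
F#5 gives F#4

G3 D3 Ab3 B#3 Bb4 C4 F#4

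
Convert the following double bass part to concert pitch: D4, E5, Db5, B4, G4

Written C4 on the double bass sounds as C3, a perfect octave lower; apply that shift to every note.
D4 -> D3
E5 -> E4
Db5 -> Db4
B4 -> B3
G4 -> G3

D3 E4 Db4 B3 G3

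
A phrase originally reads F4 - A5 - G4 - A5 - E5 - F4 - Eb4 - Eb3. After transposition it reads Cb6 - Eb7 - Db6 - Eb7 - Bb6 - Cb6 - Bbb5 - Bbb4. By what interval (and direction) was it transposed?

Take the first pair: F4 → Cb6. F to C spans 12 letter names, so the interval is some kind of twelfth.
F4 to Cb6 is 18 semitones, which makes it a diminished twelfth; the second version is higher, so the direction is up.
Checking another pair — Eb3 → Bbb4 — gives the same interval.

up a diminished twelfth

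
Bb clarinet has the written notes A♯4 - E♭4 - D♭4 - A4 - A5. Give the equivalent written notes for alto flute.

C#5 Gb4 Fb4 C5 C6

First find concert pitch: the Bb clarinet sounds a major second below written, so A♯4 E♭4 D♭4 A4 A5 sounds G#4 Db4 Cb4 G4 G5.
Then write for alto flute: it sounds a perfect fourth below written, so the part must be a perfect fourth above concert.
G#4 → C#5
Db4 → Gb4
Cb4 → Fb4
G4 → C5
G5 → C6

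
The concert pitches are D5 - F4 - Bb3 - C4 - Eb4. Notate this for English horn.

A5 C5 F4 G4 Bb4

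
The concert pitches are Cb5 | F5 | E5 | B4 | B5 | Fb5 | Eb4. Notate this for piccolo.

Written C4 sounds as C5 on the piccolo, so concert pitches are written a perfect octave down.
Cb5 → Cb4
F5 → F4
E5 → E4
B4 → B3
B5 → B4
Fb5 → Fb4
Eb4 → Eb3

Cb4 F4 E4 B3 B4 Fb4 Eb3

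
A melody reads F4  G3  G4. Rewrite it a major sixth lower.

F4 down a major sixth is Ab3.
G3 down a major sixth is Bb2.
G4: a sixth down reaches B, and 9 semitones makes it Bb3.

Ab3 Bb2 Bb3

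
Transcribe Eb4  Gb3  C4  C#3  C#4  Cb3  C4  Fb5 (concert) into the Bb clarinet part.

F4 Ab3 D4 D#3 D#4 Db3 D4 Gb5

Written C4 sounds as Bb3 on the Bb clarinet, so concert pitches are written a major second up.
Eb4 gives F4
Gb3 gives Ab3
C4 gives D4
C#3 gives D#3
C#4 gives D#4
Cb3 gives Db3
C4 gives D4
Fb5 gives Gb5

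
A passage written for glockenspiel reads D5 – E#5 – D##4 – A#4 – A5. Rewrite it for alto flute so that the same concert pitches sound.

G7 A#7 G##6 D#7 D8

First find concert pitch: the glockenspiel sounds a perfect fifteenth above written, so D5 E#5 D##4 A#4 A5 sounds D7 E#7 D##6 A#6 A7.
Then write for alto flute: it sounds a perfect fourth below written, so the part must be a perfect fourth above concert.
D7 → G7
E#7 → A#7
D##6 → G##6
A#6 → D#7
A7 → D8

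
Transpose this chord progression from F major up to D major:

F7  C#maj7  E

F major up to D major is a major sixth; each chord root moves by that interval while the quality stays the same.
F7: root F up a major sixth → D, giving D7.
C#maj7: root C# up a major sixth → A#, giving A#maj7.
E: root E up a major sixth → C#, giving C#.

D7 A#maj7 C#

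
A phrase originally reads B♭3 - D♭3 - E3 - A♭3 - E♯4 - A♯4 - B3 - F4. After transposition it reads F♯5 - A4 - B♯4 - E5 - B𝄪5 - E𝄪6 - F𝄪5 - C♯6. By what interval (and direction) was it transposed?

Take the first pair: Bb3 → F#5. B to F spans 12 letter names, so the interval is some kind of twelfth.
Bb3 to F#5 is 20 semitones, which makes it an augmented twelfth; the second version is higher, so the direction is up.
Checking another pair — F4 → C#6 — gives the same interval.

up an augmented twelfth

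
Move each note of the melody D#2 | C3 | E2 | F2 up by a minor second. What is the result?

E2 Db3 F2 Gb2

D#2 becomes E2
C3 becomes Db3
E2 becomes F2
F2 becomes Gb2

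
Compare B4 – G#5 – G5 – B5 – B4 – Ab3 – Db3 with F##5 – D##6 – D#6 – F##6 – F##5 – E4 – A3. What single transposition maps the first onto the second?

up an augmented fifth

Take the first pair: B4 → F##5. B to F spans 5 letter names, so the interval is some kind of fifth.
B4 to F##5 is 8 semitones, which makes it an augmented fifth; the second version is higher, so the direction is up.
Checking another pair — Db3 → A3 — gives the same interval.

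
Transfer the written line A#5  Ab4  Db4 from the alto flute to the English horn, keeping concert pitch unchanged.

First find concert pitch: the alto flute sounds a perfect fourth below written, so A#5 Ab4 Db4 sounds E#5 Eb4 Ab3.
Then write for English horn: it sounds a perfect fifth below written, so the part must be a perfect fifth above concert.
E#5 → B#5
Eb4 → Bb4
Ab3 → Eb4

B#5 Bb4 Eb4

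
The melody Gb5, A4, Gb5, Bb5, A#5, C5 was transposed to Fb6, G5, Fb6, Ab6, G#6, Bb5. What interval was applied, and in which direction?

up a minor seventh

From Gb5 to Fb6 is 7 letter names — a seventh of some quality.
Gb5 to Fb6 is 10 semitones, which makes it a minor seventh; the second version is higher, so the direction is up.
Checking another pair — C5 → Bb5 — gives the same interval.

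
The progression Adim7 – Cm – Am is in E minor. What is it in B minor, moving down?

E minor down to B minor is a perfect fourth; each chord root moves by that interval while the quality stays the same.
Adim7: root A down a perfect fourth → E, giving Edim7.
Cm: root C down a perfect fourth → G, giving Gm.
Am: root A down a perfect fourth → E, giving Em.

Edim7 Gm Em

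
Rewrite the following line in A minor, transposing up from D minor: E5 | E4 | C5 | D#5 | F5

B5 B4 G5 A#5 C6

D minor to A minor up is a perfect fifth, so every note moves up by that interval.
E5 → B5
E4 → B4
C5 → G5
D#5 → A#5
F5 → C6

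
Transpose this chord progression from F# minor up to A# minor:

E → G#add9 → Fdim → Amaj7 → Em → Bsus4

G# B#add9 Adim C#maj7 G#m D#sus4

F# minor up to A# minor is a major third; each chord root moves by that interval while the quality stays the same.
E: root E up a major third → G#, giving G#.
G#add9: root G# up a major third → B#, giving B#add9.
Fdim: root F up a major third → A, giving Adim.
Amaj7: root A up a major third → C#, giving C#maj7.
Em: root E up a major third → G#, giving G#m.
Bsus4: root B up a major third → D#, giving D#sus4.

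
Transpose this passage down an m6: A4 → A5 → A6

A4 becomes C#4
A5 becomes C#5
A6 becomes C#6

C#4 C#5 C#6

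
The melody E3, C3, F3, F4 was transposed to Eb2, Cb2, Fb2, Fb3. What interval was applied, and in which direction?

From E3 to Eb2 is 8 letter names — an octave of some quality.
Eb2 to E3 is 13 semitones, which makes it an augmented octave; the second version is lower, so the direction is down.
Checking another pair — F4 → Fb3 — gives the same interval.

down an augmented octave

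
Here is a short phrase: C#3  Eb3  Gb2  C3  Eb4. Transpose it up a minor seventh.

B3 Db4 Fb3 Bb3 Db5

A minor seventh up from C#3 gives B3.
A minor seventh up from Eb3 gives Db4.
Gb2 up a minor seventh is Fb3.
C3 up a minor seventh is Bb3.
Eb4 up a minor seventh is Db5.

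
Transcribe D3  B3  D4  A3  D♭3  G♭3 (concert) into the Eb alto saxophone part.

B3 G#4 B4 F#4 Bb3 Eb4

The Eb alto saxophone sounds a major sixth below written, so the written part must be a major sixth above concert — transpose each note up.
D3 -> B3
B3 -> G#4
D4 -> B4
A3 -> F#4
Db3 -> Bb3
Gb3 -> Eb4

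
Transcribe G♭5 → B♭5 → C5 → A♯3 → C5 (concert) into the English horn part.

Db6 F6 G5 E#4 G5

The English horn sounds a perfect fifth below written, so the written part must be a perfect fifth above concert — transpose each note up.
Gb5 to Db6
Bb5 to F6
C5 to G5
A#3 to E#4
C5 to G5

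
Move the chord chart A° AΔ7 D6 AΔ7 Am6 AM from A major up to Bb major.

A major up to Bb major is a minor second; each chord root moves by that interval while the quality stays the same.
A°: root A up a minor second → Bb, giving Bb°.
AΔ7: root A up a minor second → Bb, giving BbΔ7.
D6: root D up a minor second → Eb, giving Eb6.
AΔ7: root A up a minor second → Bb, giving BbΔ7.
Am6: root A up a minor second → Bb, giving Bbm6.
AM: root A up a minor second → Bb, giving BbM.

Bb° BbΔ7 Eb6 BbΔ7 Bbm6 BbM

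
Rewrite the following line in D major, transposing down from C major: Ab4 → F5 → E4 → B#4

From C down to D is a minor seventh; apply that to each pitch.
Ab4 -> Bb3
F5 -> G4
E4 -> F#3
B#4 -> C##4

Bb3 G4 F#3 C##4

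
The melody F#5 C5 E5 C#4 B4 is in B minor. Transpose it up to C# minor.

G#5 D5 F#5 D#4 C#5

From B up to C# is a major second; apply that to each pitch.
F#5 to G#5
C5 to D5
E5 to F#5
C#4 to D#4
B4 to C#5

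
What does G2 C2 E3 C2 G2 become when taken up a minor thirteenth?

Eb4 Ab3 C5 Ab3 Eb4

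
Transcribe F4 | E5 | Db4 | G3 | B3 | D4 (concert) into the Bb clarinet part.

The Bb clarinet sounds a major second below written, so the written part must be a major second above concert — transpose each note up.
F4 to G4
E5 to F#5
Db4 to Eb4
G3 to A3
B3 to C#4
D4 to E4

G4 F#5 Eb4 A3 C#4 E4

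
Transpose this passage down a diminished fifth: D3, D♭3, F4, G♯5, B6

G#2 G2 B3 C##5 E#6

D3 → G#2
Db3 → G2
F4 → B3
G#5 → C##5
B6 → E#6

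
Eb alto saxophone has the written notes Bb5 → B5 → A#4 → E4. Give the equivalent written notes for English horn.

Ab5 A5 G#4 D4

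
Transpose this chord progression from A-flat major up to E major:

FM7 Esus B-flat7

A-flat major up to E major is an augmented fifth; each chord root moves by that interval while the quality stays the same.
FM7: root F up an augmented fifth → C#, giving C#M7.
Esus: root E up an augmented fifth → B#, giving B#sus.
B-flat7: root B-flat up an augmented fifth → F#, giving F#7.

C#M7 B#sus F#7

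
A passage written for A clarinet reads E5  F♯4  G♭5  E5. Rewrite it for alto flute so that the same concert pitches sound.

First find concert pitch: the A clarinet sounds a minor third below written, so E5 F♯4 G♭5 E5 sounds C#5 D#4 Eb5 C#5.
Then write for alto flute: it sounds a perfect fourth below written, so the part must be a perfect fourth above concert.
C#5 → F#5
D#4 → G#4
Eb5 → Ab5
C#5 → F#5

F#5 G#4 Ab5 F#5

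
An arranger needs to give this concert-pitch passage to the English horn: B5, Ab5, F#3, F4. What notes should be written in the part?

F#6 Eb6 C#4 C5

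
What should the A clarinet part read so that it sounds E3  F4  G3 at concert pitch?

Written C4 sounds as A3 on the A clarinet, so concert pitches are written a minor third up.
E3 becomes G3
F4 becomes Ab4
G3 becomes Bb3

G3 Ab4 Bb3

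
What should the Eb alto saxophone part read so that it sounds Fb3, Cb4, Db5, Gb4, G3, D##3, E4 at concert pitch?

Db4 Ab4 Bb5 Eb5 E4 B##3 C#5

Written C4 sounds as Eb3 on the Eb alto saxophone, so concert pitches are written a major sixth up.
Fb3 → Db4
Cb4 → Ab4
Db5 → Bb5
Gb4 → Eb5
G3 → E4
D##3 → B##3
E4 → C#5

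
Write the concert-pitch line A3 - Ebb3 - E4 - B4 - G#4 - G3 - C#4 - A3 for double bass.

Written C4 sounds as C3 on the double bass, so concert pitches are written a perfect octave up.
A3 becomes A4
Ebb3 becomes Ebb4
E4 becomes E5
B4 becomes B5
G#4 becomes G#5
G3 becomes G4
C#4 becomes C#5
A3 becomes A4

A4 Ebb4 E5 B5 G#5 G4 C#5 A4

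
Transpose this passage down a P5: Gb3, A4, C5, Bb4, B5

Cb3 D4 F4 Eb4 E5

Gb3: a fifth down reaches C, and 7 semitones makes it Cb3.
A4: a fifth down reaches D, and 7 semitones makes it D4.
C5: a fifth down reaches F, and 7 semitones makes it F4.
Bb4 down a perfect fifth is Eb4.
B5: a fifth down reaches E, and 7 semitones makes it E5.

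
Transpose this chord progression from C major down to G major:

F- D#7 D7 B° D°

C major down to G major is a perfect fourth; each chord root moves by that interval while the quality stays the same.
F-: root F down a perfect fourth → C, giving C-.
D#7: root D# down a perfect fourth → A#, giving A#7.
D7: root D down a perfect fourth → A, giving A7.
B°: root B down a perfect fourth → F#, giving F#°.
D°: root D down a perfect fourth → A, giving A°.

C- A#7 A7 F#° A°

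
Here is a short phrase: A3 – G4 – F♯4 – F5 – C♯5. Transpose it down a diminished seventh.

B#2 A#3 G##3 G#4 D##4

A3: a seventh down reaches B, and 9 semitones makes it B#2.
A diminished seventh down from G4 gives A#3.
F#4: a seventh down reaches G, and 9 semitones makes it G##3.
F5 down a diminished seventh is G#4.
A diminished seventh down from C#5 gives D##4.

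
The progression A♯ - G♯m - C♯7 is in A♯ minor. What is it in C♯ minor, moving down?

A♯ minor down to C♯ minor is a major sixth; each chord root moves by that interval while the quality stays the same.
A♯: root A♯ down a major sixth → C#, giving C#.
G♯m: root G♯ down a major sixth → B, giving Bm.
C♯7: root C♯ down a major sixth → E, giving E7.

C# Bm E7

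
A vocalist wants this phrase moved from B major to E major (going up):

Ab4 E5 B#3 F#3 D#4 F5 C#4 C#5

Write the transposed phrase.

Db5 A5 E#4 B3 G#4 Bb5 F#4 F#5

B major to E major up is a perfect fourth, so every note moves up by that interval.
Ab4 → Db5
E5 → A5
B#3 → E#4
F#3 → B3
D#4 → G#4
F5 → Bb5
C#4 → F#4
C#5 → F#5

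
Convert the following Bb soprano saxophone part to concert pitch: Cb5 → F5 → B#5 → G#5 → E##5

The Bb soprano saxophone sounds a major second below written, so transpose each written note down a major second.
Cb5 -> Bbb4
F5 -> Eb5
B#5 -> A#5
G#5 -> F#5
E##5 -> D##5

Bbb4 Eb5 A#5 F#5 D##5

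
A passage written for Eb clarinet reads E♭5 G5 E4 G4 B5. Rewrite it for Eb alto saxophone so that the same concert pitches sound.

Eb6 G6 E5 G5 B6

First find concert pitch: the Eb clarinet sounds a minor third above written, so E♭5 G5 E4 G4 B5 sounds Gb5 Bb5 G4 Bb4 D6.
Then write for Eb alto saxophone: it sounds a major sixth below written, so the part must be a major sixth above concert.
Gb5 → Eb6
Bb5 → G6
G4 → E5
Bb4 → G5
D6 → B6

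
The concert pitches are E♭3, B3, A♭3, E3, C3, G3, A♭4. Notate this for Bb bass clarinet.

The Bb bass clarinet sounds a major ninth below written, so the written part must be a major ninth above concert — transpose each note up.
Eb3 becomes F4
B3 becomes C#5
Ab3 becomes Bb4
E3 becomes F#4
C3 becomes D4
G3 becomes A4
Ab4 becomes Bb5

F4 C#5 Bb4 F#4 D4 A4 Bb5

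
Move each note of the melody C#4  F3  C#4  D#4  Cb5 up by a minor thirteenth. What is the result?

C#4 becomes A5
F3 becomes Db5
C#4 becomes A5
D#4 becomes B5
Cb5 becomes Abb6

A5 Db5 A5 B5 Abb6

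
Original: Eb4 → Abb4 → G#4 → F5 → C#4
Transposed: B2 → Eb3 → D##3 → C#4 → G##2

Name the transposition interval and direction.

down a diminished eleventh

From Eb4 to B2 is 11 letter names — an eleventh of some quality.
B2 to Eb4 is 16 semitones, which makes it a diminished eleventh; the second version is lower, so the direction is down.
Checking another pair — C#4 → G##2 — gives the same interval.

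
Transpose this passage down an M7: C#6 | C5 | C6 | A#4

D5 Db4 Db5 B3

C#6: a seventh down reaches D, and 11 semitones makes it D5.
C5: a seventh down reaches D, and 11 semitones makes it Db4.
A major seventh down from C6 gives Db5.
A major seventh down from A#4 gives B3.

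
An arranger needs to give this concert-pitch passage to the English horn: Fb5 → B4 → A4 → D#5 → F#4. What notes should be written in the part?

Cb6 F#5 E5 A#5 C#5

The English horn sounds a perfect fifth below written, so the written part must be a perfect fifth above concert — transpose each note up.
Fb5 to Cb6
B4 to F#5
A4 to E5
D#5 to A#5
F#4 to C#5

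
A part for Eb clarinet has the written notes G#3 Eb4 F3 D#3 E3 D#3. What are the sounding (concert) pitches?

The Eb clarinet sounds a minor third above written, so transpose each written note up a minor third.
G#3 -> B3
Eb4 -> Gb4
F3 -> Ab3
D#3 -> F#3
E3 -> G3
D#3 -> F#3

B3 Gb4 Ab3 F#3 G3 F#3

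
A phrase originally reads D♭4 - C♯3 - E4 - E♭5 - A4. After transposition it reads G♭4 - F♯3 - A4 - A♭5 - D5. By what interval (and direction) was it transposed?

up a perfect fourth

Take the first pair: Db4 → Gb4. D to G spans 4 letter names, so the interval is some kind of fourth.
Db4 to Gb4 is 5 semitones, which makes it a perfect fourth; the second version is higher, so the direction is up.
Checking another pair — A4 → D5 — gives the same interval.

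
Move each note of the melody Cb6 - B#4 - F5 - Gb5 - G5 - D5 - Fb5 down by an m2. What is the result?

Bb5 A##4 E5 F5 F#5 C#5 Eb5

Cb6 to Bb5
B#4 to A##4
F5 to E5
Gb5 to F5
G5 to F#5
D5 to C#5
Fb5 to Eb5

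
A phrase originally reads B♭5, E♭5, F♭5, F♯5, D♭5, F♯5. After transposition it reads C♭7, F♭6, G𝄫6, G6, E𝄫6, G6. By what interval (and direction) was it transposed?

up a minor ninth

Take the first pair: Bb5 → Cb7. B to C spans 9 letter names, so the interval is some kind of ninth.
Bb5 to Cb7 is 13 semitones, which makes it a minor ninth; the second version is higher, so the direction is up.
Checking another pair — F#5 → G6 — gives the same interval.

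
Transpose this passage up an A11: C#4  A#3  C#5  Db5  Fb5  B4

F##5 D##5 F##6 G6 Bb6 E#6

C#4 gives F##5
A#3 gives D##5
C#5 gives F##6
Db5 gives G6
Fb5 gives Bb6
B4 gives E#6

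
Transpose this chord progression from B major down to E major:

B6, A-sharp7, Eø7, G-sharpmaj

E6 D#7 Aø7 C#maj

B major down to E major is a perfect fifth; each chord root moves by that interval while the quality stays the same.
B6: root B down a perfect fifth → E, giving E6.
A-sharp7: root A-sharp down a perfect fifth → D#, giving D#7.
Eø7: root E down a perfect fifth → A, giving Aø7.
G-sharpmaj: root G-sharp down a perfect fifth → C#, giving C#maj.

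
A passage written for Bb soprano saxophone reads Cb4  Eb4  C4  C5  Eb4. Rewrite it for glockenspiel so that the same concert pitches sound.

Bbb1 Db2 Bb1 Bb2 Db2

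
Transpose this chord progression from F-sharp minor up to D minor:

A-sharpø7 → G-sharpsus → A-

F#ø7 Esus F-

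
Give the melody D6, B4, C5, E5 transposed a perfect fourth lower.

D6 → A5
B4 → F#4
C5 → G4
E5 → B4

A5 F#4 G4 B4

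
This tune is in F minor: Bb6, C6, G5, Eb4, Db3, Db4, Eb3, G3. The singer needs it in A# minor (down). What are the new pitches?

From F down to A# is a diminished sixth; apply that to each pitch.
Bb6 becomes D#6
C6 becomes E#5
G5 becomes B#4
Eb4 becomes G#3
Db3 becomes F#2
Db4 becomes F#3
Eb3 becomes G#2
G3 becomes B#2

D#6 E#5 B#4 G#3 F#2 F#3 G#2 B#2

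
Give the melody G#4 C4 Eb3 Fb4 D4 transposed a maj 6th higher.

G#4 → E#5
C4 → A4
Eb3 → C4
Fb4 → Db5
D4 → B4

E#5 A4 C4 Db5 B4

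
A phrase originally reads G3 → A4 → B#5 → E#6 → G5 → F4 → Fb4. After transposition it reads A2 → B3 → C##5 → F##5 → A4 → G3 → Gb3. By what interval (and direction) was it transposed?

down a minor seventh

Take the first pair: G3 → A2. G to A spans 7 letter names, so the interval is some kind of seventh.
A2 to G3 is 10 semitones, which makes it a minor seventh; the second version is lower, so the direction is down.
Checking another pair — Fb4 → Gb3 — gives the same interval.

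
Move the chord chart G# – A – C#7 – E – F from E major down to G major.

E major down to G major is a major sixth; each chord root moves by that interval while the quality stays the same.
G#: root G# down a major sixth → B, giving B.
A: root A down a major sixth → C, giving C.
C#7: root C# down a major sixth → E, giving E7.
E: root E down a major sixth → G, giving G.
F: root F down a major sixth → Ab, giving Ab.

B C E7 G Ab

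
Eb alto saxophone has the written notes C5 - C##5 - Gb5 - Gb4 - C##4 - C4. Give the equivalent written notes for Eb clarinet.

First find concert pitch: the Eb alto saxophone sounds a major sixth below written, so C5 C##5 Gb5 Gb4 C##4 C4 sounds Eb4 E#4 Bbb4 Bbb3 E#3 Eb3.
Then write for Eb clarinet: it sounds a minor third above written, so the part must be a minor third below concert.
Eb4 → C4
E#4 → C##4
Bbb4 → Gb4
Bbb3 → Gb3
E#3 → C##3
Eb3 → C3

C4 C##4 Gb4 Gb3 C##3 C3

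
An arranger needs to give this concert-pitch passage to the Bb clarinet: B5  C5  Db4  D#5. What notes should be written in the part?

Written C4 sounds as Bb3 on the Bb clarinet, so concert pitches are written a major second up.
B5 → C#6
C5 → D5
Db4 → Eb4
D#5 → E#5

C#6 D5 Eb4 E#5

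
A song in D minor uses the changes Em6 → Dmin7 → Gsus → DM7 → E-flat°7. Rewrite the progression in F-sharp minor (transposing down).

D minor down to F-sharp minor is a minor sixth; each chord root moves by that interval while the quality stays the same.
Em6: root E down a minor sixth → G#, giving G#m6.
Dmin7: root D down a minor sixth → F#, giving F#min7.
Gsus: root G down a minor sixth → B, giving Bsus.
DM7: root D down a minor sixth → F#, giving F#M7.
E-flat°7: root E-flat down a minor sixth → G, giving G°7.

G#m6 F#min7 Bsus F#M7 G°7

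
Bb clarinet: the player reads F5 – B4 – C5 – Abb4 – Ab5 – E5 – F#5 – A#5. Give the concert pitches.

Written C4 on the Bb clarinet sounds as Bb3, a major second lower; apply that shift to every note.
F5 to Eb5
B4 to A4
C5 to Bb4
Abb4 to Gbb4
Ab5 to Gb5
E5 to D5
F#5 to E5
A#5 to G#5

Eb5 A4 Bb4 Gbb4 Gb5 D5 E5 G#5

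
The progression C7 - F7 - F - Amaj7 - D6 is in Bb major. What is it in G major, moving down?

Bb major down to G major is a minor third; each chord root moves by that interval while the quality stays the same.
C7: root C down a minor third → A, giving A7.
F7: root F down a minor third → D, giving D7.
F: root F down a minor third → D, giving D.
Amaj7: root A down a minor third → F#, giving F#maj7.
D6: root D down a minor third → B, giving B6.

A7 D7 D F#maj7 B6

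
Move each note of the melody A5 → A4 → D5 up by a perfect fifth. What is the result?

A perfect fifth up from A5 gives E6.
A perfect fifth up from A4 gives E5.
D5: a fifth up reaches A, and 7 semitones makes it A5.

E6 E5 A5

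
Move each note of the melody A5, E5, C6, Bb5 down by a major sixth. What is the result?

C5 G4 Eb5 Db5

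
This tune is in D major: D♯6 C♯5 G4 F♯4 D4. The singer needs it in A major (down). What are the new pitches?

A#5 G#4 D4 C#4 A3

From D down to A is a perfect fourth; apply that to each pitch.
D#6 becomes A#5
C#5 becomes G#4
G4 becomes D4
F#4 becomes C#4
D4 becomes A3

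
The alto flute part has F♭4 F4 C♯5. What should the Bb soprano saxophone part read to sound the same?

Db4 D4 A#4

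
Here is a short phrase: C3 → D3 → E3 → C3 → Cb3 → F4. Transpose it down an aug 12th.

Fb1 Gb1 Ab1 Fb1 Fbb1 Bbb2

C3 gives Fb1
D3 gives Gb1
E3 gives Ab1
C3 gives Fb1
Cb3 gives Fbb1
F4 gives Bbb2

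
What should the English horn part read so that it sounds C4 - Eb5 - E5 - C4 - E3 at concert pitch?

Written C4 sounds as F3 on the English horn, so concert pitches are written a perfect fifth up.
C4 to G4
Eb5 to Bb5
E5 to B5
C4 to G4
E3 to B3

G4 Bb5 B5 G4 B3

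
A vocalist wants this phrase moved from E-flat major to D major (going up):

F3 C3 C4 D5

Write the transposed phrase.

From E-flat up to D is a major seventh; apply that to each pitch.
F3 to E4
C3 to B3
C4 to B4
D5 to C#6

E4 B3 B4 C#6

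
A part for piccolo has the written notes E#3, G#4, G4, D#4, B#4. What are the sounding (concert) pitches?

E#4 G#5 G5 D#5 B#5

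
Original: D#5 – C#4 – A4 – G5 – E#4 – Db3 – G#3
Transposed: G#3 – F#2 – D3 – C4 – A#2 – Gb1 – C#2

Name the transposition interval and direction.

From D#5 to G#3 is 12 letter names — a twelfth of some quality.
G#3 to D#5 is 19 semitones, which makes it a perfect twelfth; the second version is lower, so the direction is down.
Checking another pair — G#3 → C#2 — gives the same interval.

down a perfect twelfth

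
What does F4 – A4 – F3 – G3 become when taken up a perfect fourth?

A perfect fourth up from F4 gives Bb4.
A4 up a perfect fourth is D5.
F3 up a perfect fourth is Bb3.
G3: a fourth up reaches C, and 5 semitones makes it C4.

Bb4 D5 Bb3 C4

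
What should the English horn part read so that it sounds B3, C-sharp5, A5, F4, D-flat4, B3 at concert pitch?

The English horn sounds a perfect fifth below written, so the written part must be a perfect fifth above concert — transpose each note up.
B3 gives F#4
C#5 gives G#5
A5 gives E6
F4 gives C5
Db4 gives Ab4
B3 gives F#4

F#4 G#5 E6 C5 Ab4 F#4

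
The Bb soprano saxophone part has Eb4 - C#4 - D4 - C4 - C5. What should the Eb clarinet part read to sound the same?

First find concert pitch: the Bb soprano saxophone sounds a major second below written, so Eb4 C#4 D4 C4 C5 sounds Db4 B3 C4 Bb3 Bb4.
Then write for Eb clarinet: it sounds a minor third above written, so the part must be a minor third below concert.
Db4 → Bb3
B3 → G#3
C4 → A3
Bb3 → G3
Bb4 → G4

Bb3 G#3 A3 G3 G4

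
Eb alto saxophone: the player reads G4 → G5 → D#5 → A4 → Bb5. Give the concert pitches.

Bb3 Bb4 F#4 C4 Db5

The Eb alto saxophone sounds a major sixth below written, so transpose each written note down a major sixth.
G4 -> Bb3
G5 -> Bb4
D#5 -> F#4
A4 -> C4
Bb5 -> Db5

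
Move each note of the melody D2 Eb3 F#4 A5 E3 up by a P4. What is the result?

G2 Ab3 B4 D6 A3

D2 up a perfect fourth is G2.
Eb3: a fourth up reaches A, and 5 semitones makes it Ab3.
F#4 up a perfect fourth is B4.
A perfect fourth up from A5 gives D6.
E3 up a perfect fourth is A3.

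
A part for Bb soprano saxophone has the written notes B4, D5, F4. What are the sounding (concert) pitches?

A4 C5 Eb4

Written C4 on the Bb soprano saxophone sounds as Bb3, a major second lower; apply that shift to every note.
B4 -> A4
D5 -> C5
F4 -> Eb4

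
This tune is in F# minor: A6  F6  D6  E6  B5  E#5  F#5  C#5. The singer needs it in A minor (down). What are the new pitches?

C6 Ab5 F5 G5 D5 G#4 A4 E4

F# minor to A minor down is a major sixth, so every note moves down by that interval.
A6 -> C6
F6 -> Ab5
D6 -> F5
E6 -> G5
B5 -> D5
E#5 -> G#4
F#5 -> A4
C#5 -> E4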